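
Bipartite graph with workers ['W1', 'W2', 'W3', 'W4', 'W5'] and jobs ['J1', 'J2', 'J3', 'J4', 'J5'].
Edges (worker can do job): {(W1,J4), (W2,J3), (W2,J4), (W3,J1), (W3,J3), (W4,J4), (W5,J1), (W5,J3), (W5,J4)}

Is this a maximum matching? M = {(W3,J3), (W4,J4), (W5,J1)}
Yes, size 3 is maximum

Proposed matching has size 3.
Maximum matching size for this graph: 3.

This is a maximum matching.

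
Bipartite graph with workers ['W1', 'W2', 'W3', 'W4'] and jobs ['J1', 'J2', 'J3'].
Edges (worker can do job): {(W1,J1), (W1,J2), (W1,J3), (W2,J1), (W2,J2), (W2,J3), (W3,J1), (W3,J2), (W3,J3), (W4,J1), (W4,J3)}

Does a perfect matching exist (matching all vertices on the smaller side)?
Yes, perfect matching exists (size 3)

Perfect matching: {(W1,J1), (W3,J2), (W4,J3)}
All 3 vertices on the smaller side are matched.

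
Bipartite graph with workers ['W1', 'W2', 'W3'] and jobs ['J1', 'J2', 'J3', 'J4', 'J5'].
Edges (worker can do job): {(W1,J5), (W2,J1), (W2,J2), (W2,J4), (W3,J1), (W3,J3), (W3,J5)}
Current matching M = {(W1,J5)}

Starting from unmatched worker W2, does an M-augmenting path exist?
Yes: W2 → J1

An M-augmenting path alternates non-matching / matching edges, starting and ending at unmatched vertices.
Path: W2 → J1
(J1 is unmatched in M, so the path is augmenting.)
Flipping edges along this path would increase |M| from 1 to 2.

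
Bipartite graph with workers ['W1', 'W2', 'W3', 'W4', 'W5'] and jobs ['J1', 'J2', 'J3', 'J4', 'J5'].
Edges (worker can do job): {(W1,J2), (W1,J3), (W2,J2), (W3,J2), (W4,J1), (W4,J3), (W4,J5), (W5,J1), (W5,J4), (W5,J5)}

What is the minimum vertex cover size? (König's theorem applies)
Minimum vertex cover size = 4

By König's theorem: in bipartite graphs,
min vertex cover = max matching = 4

Maximum matching has size 4, so minimum vertex cover also has size 4.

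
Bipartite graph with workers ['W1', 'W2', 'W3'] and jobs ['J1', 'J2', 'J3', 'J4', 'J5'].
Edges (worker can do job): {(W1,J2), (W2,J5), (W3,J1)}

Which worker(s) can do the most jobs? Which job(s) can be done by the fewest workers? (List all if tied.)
Most versatile: W1, W2, W3 (1 jobs); Least covered: J3, J4 (0 workers)

Worker degrees (jobs they can do): W1:1, W2:1, W3:1
Job degrees (workers who can do it): J1:1, J2:1, J3:0, J4:0, J5:1

Maximum worker degree is 1, achieved by: W1, W2, W3
Minimum job degree is 0, achieved by: J3, J4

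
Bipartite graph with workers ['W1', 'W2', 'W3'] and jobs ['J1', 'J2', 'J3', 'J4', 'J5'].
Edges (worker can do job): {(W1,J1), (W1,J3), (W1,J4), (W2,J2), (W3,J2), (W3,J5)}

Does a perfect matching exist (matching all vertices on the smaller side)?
Yes, perfect matching exists (size 3)

Perfect matching: {(W1,J4), (W2,J2), (W3,J5)}
All 3 vertices on the smaller side are matched.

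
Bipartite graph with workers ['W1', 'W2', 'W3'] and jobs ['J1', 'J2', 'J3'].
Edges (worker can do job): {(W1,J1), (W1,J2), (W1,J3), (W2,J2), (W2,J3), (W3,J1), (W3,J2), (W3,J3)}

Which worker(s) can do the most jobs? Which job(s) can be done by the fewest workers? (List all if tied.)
Most versatile: W1, W3 (3 jobs); Least covered: J1 (2 workers)

Worker degrees (jobs they can do): W1:3, W2:2, W3:3
Job degrees (workers who can do it): J1:2, J2:3, J3:3

Maximum worker degree is 3, achieved by: W1, W3
Minimum job degree is 2, achieved by: J1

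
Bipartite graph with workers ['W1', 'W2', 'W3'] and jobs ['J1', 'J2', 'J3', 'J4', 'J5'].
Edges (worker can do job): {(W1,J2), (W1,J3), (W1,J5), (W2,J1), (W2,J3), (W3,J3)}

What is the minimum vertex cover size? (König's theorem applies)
Minimum vertex cover size = 3

By König's theorem: in bipartite graphs,
min vertex cover = max matching = 3

Maximum matching has size 3, so minimum vertex cover also has size 3.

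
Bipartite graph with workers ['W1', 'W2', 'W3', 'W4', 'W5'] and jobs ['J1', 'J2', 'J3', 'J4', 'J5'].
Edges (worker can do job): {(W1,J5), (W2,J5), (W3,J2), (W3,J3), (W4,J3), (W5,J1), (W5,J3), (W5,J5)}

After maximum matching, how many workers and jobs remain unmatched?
Unmatched: 1 workers, 1 jobs

Maximum matching size: 4
Workers: 5 total, 4 matched, 1 unmatched
Jobs: 5 total, 4 matched, 1 unmatched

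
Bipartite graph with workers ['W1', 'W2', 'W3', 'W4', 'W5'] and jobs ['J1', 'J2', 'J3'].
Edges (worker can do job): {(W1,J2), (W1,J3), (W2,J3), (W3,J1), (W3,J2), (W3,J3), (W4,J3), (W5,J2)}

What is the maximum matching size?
Maximum matching size = 3

Maximum matching: {(W3,J1), (W4,J3), (W5,J2)}
Size: 3

This assigns 3 workers to 3 distinct jobs.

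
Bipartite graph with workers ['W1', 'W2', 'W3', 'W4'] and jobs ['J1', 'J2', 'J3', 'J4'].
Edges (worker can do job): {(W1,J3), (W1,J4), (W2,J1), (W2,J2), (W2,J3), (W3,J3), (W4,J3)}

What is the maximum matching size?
Maximum matching size = 3

Maximum matching: {(W1,J4), (W2,J1), (W4,J3)}
Size: 3

This assigns 3 workers to 3 distinct jobs.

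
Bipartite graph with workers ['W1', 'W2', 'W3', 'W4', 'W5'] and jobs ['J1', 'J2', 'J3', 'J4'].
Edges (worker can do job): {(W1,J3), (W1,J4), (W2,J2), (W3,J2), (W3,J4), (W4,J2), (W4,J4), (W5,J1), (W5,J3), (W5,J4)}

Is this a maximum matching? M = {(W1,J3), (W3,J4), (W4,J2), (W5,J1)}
Yes, size 4 is maximum

Proposed matching has size 4.
Maximum matching size for this graph: 4.

This is a maximum matching.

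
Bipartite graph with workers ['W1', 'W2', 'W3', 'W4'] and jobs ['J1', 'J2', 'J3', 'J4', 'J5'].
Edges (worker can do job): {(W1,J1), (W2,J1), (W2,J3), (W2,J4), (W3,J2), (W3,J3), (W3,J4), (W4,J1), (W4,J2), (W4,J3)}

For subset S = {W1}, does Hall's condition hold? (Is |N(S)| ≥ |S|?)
Yes: |N(S)| = 1, |S| = 1

Subset S = {W1}
Neighbors N(S) = {J1}

|N(S)| = 1, |S| = 1
Hall's condition: |N(S)| ≥ |S| is satisfied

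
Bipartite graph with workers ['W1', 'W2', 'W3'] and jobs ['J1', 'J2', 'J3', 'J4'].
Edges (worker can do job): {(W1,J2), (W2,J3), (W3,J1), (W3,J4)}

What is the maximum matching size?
Maximum matching size = 3

Maximum matching: {(W1,J2), (W2,J3), (W3,J4)}
Size: 3

This assigns 3 workers to 3 distinct jobs.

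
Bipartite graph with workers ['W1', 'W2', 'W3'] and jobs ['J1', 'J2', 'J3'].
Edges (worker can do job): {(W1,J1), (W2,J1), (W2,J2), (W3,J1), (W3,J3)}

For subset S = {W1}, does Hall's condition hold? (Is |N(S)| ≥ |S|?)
Yes: |N(S)| = 1, |S| = 1

Subset S = {W1}
Neighbors N(S) = {J1}

|N(S)| = 1, |S| = 1
Hall's condition: |N(S)| ≥ |S| is satisfied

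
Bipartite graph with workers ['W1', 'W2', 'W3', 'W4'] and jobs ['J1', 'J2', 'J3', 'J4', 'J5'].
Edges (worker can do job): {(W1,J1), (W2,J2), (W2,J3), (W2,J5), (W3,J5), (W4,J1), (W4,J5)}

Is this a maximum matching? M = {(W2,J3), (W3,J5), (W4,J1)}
Yes, size 3 is maximum

Proposed matching has size 3.
Maximum matching size for this graph: 3.

This is a maximum matching.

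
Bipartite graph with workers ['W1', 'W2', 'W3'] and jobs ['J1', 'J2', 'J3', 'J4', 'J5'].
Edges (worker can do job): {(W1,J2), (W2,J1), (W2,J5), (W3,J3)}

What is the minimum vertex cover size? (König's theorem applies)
Minimum vertex cover size = 3

By König's theorem: in bipartite graphs,
min vertex cover = max matching = 3

Maximum matching has size 3, so minimum vertex cover also has size 3.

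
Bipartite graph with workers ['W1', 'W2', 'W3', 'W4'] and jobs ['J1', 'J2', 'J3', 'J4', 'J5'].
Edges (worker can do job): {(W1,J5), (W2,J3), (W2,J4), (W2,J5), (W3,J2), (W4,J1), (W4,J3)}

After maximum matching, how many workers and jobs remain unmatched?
Unmatched: 0 workers, 1 jobs

Maximum matching size: 4
Workers: 4 total, 4 matched, 0 unmatched
Jobs: 5 total, 4 matched, 1 unmatched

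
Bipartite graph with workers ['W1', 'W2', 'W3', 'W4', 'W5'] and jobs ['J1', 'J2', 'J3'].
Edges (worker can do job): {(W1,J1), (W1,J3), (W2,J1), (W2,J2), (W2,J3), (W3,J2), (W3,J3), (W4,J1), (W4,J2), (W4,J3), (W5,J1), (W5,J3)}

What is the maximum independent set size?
Maximum independent set = 5

By König's theorem:
- Min vertex cover = Max matching = 3
- Max independent set = Total vertices - Min vertex cover
- Max independent set = 8 - 3 = 5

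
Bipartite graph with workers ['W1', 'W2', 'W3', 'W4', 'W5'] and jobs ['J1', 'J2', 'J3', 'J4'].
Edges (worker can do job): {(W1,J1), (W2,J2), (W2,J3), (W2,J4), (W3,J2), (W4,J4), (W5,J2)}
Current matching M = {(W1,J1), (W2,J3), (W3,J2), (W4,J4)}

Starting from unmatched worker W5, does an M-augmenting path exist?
No augmenting path from W5

Alternating search from W5 reaches jobs: {J2}.
Every reachable job is already matched in M, and following those matched edges back to workers exposes no further unvisited jobs.
No M-augmenting path from W5 exists.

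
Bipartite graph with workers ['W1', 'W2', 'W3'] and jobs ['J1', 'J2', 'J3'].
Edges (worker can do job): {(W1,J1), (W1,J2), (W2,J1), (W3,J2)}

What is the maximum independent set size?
Maximum independent set = 4

By König's theorem:
- Min vertex cover = Max matching = 2
- Max independent set = Total vertices - Min vertex cover
- Max independent set = 6 - 2 = 4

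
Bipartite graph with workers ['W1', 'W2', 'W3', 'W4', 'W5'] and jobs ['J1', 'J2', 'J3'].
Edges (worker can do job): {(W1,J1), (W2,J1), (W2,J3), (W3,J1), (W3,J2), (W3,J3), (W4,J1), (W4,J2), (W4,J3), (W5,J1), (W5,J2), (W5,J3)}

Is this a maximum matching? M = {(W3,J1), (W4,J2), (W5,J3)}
Yes, size 3 is maximum

Proposed matching has size 3.
Maximum matching size for this graph: 3.

This is a maximum matching.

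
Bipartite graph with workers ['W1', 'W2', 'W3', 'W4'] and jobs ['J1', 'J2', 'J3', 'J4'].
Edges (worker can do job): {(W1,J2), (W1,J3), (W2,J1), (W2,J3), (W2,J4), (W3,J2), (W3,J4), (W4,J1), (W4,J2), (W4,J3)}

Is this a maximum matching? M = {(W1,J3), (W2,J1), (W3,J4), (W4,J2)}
Yes, size 4 is maximum

Proposed matching has size 4.
Maximum matching size for this graph: 4.

This is a maximum matching.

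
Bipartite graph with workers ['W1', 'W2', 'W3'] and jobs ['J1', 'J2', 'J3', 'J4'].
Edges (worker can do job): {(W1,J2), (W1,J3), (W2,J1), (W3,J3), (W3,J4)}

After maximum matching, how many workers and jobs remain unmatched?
Unmatched: 0 workers, 1 jobs

Maximum matching size: 3
Workers: 3 total, 3 matched, 0 unmatched
Jobs: 4 total, 3 matched, 1 unmatched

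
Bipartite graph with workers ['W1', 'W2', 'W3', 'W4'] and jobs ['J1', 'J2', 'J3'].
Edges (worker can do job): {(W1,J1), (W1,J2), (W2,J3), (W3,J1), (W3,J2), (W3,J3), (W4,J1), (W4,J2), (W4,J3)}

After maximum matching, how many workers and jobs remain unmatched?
Unmatched: 1 workers, 0 jobs

Maximum matching size: 3
Workers: 4 total, 3 matched, 1 unmatched
Jobs: 3 total, 3 matched, 0 unmatched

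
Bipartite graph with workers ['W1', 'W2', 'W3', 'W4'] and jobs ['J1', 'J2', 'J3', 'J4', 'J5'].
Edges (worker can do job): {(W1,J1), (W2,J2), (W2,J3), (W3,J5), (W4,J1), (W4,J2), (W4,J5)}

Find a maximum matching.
Matching: {(W1,J1), (W2,J3), (W3,J5), (W4,J2)}

Maximum matching (size 4):
  W1 → J1
  W2 → J3
  W3 → J5
  W4 → J2

Each worker is assigned to at most one job, and each job to at most one worker.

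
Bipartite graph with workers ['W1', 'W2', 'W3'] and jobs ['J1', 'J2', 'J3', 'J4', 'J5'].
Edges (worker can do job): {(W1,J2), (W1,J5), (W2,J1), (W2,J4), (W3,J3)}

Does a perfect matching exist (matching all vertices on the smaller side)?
Yes, perfect matching exists (size 3)

Perfect matching: {(W1,J2), (W2,J1), (W3,J3)}
All 3 vertices on the smaller side are matched.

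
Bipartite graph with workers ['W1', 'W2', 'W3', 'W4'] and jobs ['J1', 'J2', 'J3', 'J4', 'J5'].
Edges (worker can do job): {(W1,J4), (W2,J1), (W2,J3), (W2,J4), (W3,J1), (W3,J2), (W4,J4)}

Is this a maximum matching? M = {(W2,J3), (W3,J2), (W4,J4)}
Yes, size 3 is maximum

Proposed matching has size 3.
Maximum matching size for this graph: 3.

This is a maximum matching.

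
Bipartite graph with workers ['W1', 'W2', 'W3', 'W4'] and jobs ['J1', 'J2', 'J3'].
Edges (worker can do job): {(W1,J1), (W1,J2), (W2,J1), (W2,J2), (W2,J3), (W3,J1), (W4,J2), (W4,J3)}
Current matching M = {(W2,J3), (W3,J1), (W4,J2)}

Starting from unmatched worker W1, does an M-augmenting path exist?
No augmenting path from W1

Alternating search from W1 reaches jobs: {J1, J2, J3}.
Every reachable job is already matched in M, and following those matched edges back to workers exposes no further unvisited jobs.
No M-augmenting path from W1 exists.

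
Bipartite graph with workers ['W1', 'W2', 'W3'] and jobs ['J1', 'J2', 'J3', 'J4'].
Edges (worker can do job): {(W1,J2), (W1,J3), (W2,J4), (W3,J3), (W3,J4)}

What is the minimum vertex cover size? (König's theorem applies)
Minimum vertex cover size = 3

By König's theorem: in bipartite graphs,
min vertex cover = max matching = 3

Maximum matching has size 3, so minimum vertex cover also has size 3.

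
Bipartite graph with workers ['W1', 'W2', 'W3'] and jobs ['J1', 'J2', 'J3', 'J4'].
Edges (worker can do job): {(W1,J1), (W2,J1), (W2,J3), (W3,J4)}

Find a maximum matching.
Matching: {(W1,J1), (W2,J3), (W3,J4)}

Maximum matching (size 3):
  W1 → J1
  W2 → J3
  W3 → J4

Each worker is assigned to at most one job, and each job to at most one worker.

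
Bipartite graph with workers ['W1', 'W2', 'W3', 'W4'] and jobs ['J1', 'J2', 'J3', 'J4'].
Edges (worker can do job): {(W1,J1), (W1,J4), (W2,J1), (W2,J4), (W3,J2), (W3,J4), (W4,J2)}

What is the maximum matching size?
Maximum matching size = 3

Maximum matching: {(W1,J1), (W3,J4), (W4,J2)}
Size: 3

This assigns 3 workers to 3 distinct jobs.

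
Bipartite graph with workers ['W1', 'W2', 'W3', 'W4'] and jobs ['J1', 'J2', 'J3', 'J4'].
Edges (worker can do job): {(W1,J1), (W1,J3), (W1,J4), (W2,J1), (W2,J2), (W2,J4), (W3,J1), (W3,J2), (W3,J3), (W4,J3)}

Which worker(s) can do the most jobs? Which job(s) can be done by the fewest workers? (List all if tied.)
Most versatile: W1, W2, W3 (3 jobs); Least covered: J2, J4 (2 workers)

Worker degrees (jobs they can do): W1:3, W2:3, W3:3, W4:1
Job degrees (workers who can do it): J1:3, J2:2, J3:3, J4:2

Maximum worker degree is 3, achieved by: W1, W2, W3
Minimum job degree is 2, achieved by: J2, J4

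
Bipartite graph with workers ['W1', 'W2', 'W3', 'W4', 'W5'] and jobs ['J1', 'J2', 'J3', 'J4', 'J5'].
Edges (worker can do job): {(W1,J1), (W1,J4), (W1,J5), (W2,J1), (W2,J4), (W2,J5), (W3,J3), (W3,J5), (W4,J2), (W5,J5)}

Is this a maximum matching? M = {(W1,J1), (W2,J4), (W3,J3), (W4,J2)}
No, size 4 is not maximum

Proposed matching has size 4.
Maximum matching size for this graph: 5.

This is NOT maximum - can be improved to size 5.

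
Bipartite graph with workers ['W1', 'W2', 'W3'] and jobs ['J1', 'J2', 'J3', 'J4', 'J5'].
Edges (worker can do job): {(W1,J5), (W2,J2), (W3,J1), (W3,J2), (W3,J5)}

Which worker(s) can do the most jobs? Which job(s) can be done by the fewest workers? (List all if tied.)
Most versatile: W3 (3 jobs); Least covered: J3, J4 (0 workers)

Worker degrees (jobs they can do): W1:1, W2:1, W3:3
Job degrees (workers who can do it): J1:1, J2:2, J3:0, J4:0, J5:2

Maximum worker degree is 3, achieved by: W3
Minimum job degree is 0, achieved by: J3, J4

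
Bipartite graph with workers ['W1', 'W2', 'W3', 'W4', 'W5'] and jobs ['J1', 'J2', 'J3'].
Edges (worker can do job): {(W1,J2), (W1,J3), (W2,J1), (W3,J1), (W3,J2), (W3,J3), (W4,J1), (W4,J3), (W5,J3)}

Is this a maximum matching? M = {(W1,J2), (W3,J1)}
No, size 2 is not maximum

Proposed matching has size 2.
Maximum matching size for this graph: 3.

This is NOT maximum - can be improved to size 3.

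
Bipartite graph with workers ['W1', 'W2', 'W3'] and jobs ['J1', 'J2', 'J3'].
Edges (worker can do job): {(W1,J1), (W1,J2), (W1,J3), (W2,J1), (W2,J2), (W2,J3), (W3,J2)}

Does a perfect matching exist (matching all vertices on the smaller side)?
Yes, perfect matching exists (size 3)

Perfect matching: {(W1,J1), (W2,J3), (W3,J2)}
All 3 vertices on the smaller side are matched.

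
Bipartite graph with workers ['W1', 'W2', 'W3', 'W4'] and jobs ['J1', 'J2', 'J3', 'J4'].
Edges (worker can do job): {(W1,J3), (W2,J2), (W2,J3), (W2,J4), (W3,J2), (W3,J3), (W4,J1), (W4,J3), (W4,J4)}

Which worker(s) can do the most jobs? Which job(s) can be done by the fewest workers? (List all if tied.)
Most versatile: W2, W4 (3 jobs); Least covered: J1 (1 workers)

Worker degrees (jobs they can do): W1:1, W2:3, W3:2, W4:3
Job degrees (workers who can do it): J1:1, J2:2, J3:4, J4:2

Maximum worker degree is 3, achieved by: W2, W4
Minimum job degree is 1, achieved by: J1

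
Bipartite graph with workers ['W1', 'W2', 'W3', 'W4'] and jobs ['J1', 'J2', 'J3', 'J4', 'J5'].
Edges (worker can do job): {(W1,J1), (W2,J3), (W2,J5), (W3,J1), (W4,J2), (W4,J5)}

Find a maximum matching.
Matching: {(W2,J3), (W3,J1), (W4,J2)}

Maximum matching (size 3):
  W2 → J3
  W3 → J1
  W4 → J2

Each worker is assigned to at most one job, and each job to at most one worker.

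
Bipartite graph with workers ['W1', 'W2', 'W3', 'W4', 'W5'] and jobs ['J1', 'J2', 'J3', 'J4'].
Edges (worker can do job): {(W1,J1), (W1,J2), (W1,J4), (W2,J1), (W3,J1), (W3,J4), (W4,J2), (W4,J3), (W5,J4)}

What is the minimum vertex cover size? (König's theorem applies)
Minimum vertex cover size = 4

By König's theorem: in bipartite graphs,
min vertex cover = max matching = 4

Maximum matching has size 4, so minimum vertex cover also has size 4.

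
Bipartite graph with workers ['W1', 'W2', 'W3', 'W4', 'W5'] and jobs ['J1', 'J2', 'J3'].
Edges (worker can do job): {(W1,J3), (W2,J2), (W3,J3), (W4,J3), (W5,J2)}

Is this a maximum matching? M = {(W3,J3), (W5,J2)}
Yes, size 2 is maximum

Proposed matching has size 2.
Maximum matching size for this graph: 2.

This is a maximum matching.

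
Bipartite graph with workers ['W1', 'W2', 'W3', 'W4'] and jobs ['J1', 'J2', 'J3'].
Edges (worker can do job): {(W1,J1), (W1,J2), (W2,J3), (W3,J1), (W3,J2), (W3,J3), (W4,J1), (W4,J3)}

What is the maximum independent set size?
Maximum independent set = 4

By König's theorem:
- Min vertex cover = Max matching = 3
- Max independent set = Total vertices - Min vertex cover
- Max independent set = 7 - 3 = 4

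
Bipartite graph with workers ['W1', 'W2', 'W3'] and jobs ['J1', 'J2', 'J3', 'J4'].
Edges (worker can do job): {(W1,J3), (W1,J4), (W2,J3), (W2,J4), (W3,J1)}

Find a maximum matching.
Matching: {(W1,J4), (W2,J3), (W3,J1)}

Maximum matching (size 3):
  W1 → J4
  W2 → J3
  W3 → J1

Each worker is assigned to at most one job, and each job to at most one worker.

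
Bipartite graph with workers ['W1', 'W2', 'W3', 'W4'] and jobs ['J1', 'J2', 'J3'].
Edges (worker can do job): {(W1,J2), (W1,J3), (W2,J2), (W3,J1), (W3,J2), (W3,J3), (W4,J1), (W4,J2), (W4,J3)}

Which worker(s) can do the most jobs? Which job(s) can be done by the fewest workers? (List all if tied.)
Most versatile: W3, W4 (3 jobs); Least covered: J1 (2 workers)

Worker degrees (jobs they can do): W1:2, W2:1, W3:3, W4:3
Job degrees (workers who can do it): J1:2, J2:4, J3:3

Maximum worker degree is 3, achieved by: W3, W4
Minimum job degree is 2, achieved by: J1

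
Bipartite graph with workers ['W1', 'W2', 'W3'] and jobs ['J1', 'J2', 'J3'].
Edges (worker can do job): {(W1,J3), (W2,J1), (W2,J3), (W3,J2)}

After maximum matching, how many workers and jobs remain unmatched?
Unmatched: 0 workers, 0 jobs

Maximum matching size: 3
Workers: 3 total, 3 matched, 0 unmatched
Jobs: 3 total, 3 matched, 0 unmatched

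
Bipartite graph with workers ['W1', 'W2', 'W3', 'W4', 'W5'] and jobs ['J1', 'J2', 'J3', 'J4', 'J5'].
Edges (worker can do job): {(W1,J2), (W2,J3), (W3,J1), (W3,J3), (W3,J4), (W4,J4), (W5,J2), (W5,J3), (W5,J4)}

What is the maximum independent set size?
Maximum independent set = 6

By König's theorem:
- Min vertex cover = Max matching = 4
- Max independent set = Total vertices - Min vertex cover
- Max independent set = 10 - 4 = 6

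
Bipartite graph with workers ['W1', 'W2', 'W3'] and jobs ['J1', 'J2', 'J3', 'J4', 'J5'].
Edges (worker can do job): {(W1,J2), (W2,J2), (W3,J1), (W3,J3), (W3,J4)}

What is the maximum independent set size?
Maximum independent set = 6

By König's theorem:
- Min vertex cover = Max matching = 2
- Max independent set = Total vertices - Min vertex cover
- Max independent set = 8 - 2 = 6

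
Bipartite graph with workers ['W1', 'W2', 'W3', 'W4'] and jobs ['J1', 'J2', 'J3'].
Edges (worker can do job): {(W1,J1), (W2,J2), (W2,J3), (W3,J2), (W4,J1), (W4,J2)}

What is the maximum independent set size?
Maximum independent set = 4

By König's theorem:
- Min vertex cover = Max matching = 3
- Max independent set = Total vertices - Min vertex cover
- Max independent set = 7 - 3 = 4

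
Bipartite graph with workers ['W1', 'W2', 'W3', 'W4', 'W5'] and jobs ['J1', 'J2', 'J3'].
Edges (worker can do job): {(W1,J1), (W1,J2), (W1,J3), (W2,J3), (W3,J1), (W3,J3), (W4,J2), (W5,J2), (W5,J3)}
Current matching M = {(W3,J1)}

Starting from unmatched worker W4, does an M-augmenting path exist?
Yes: W4 → J2

An M-augmenting path alternates non-matching / matching edges, starting and ending at unmatched vertices.
Path: W4 → J2
(J2 is unmatched in M, so the path is augmenting.)
Flipping edges along this path would increase |M| from 1 to 2.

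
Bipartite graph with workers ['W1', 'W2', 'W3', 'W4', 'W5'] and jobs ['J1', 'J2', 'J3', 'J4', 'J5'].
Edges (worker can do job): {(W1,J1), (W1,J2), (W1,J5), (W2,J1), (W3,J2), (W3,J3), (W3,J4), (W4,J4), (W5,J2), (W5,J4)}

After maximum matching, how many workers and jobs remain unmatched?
Unmatched: 0 workers, 0 jobs

Maximum matching size: 5
Workers: 5 total, 5 matched, 0 unmatched
Jobs: 5 total, 5 matched, 0 unmatched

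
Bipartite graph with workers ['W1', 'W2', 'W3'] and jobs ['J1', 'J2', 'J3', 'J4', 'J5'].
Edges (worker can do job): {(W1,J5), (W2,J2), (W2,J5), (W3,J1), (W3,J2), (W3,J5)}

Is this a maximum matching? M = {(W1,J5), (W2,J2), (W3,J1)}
Yes, size 3 is maximum

Proposed matching has size 3.
Maximum matching size for this graph: 3.

This is a maximum matching.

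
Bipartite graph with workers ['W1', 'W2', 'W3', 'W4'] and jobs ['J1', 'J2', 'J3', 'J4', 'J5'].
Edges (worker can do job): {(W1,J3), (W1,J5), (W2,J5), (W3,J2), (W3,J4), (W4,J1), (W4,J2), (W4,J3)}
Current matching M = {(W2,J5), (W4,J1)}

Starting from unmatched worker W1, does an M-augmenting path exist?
Yes: W1 → J3

An M-augmenting path alternates non-matching / matching edges, starting and ending at unmatched vertices.
Path: W1 → J3
(J3 is unmatched in M, so the path is augmenting.)
Flipping edges along this path would increase |M| from 2 to 3.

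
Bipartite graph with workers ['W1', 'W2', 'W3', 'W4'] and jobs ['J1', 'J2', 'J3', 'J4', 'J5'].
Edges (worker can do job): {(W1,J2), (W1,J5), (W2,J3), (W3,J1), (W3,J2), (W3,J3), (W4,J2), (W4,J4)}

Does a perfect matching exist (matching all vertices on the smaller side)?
Yes, perfect matching exists (size 4)

Perfect matching: {(W1,J2), (W2,J3), (W3,J1), (W4,J4)}
All 4 vertices on the smaller side are matched.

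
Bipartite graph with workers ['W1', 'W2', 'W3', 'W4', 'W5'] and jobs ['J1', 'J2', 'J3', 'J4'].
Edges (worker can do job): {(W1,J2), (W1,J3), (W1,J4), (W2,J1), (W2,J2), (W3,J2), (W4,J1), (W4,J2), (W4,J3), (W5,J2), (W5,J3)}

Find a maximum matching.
Matching: {(W1,J4), (W3,J2), (W4,J1), (W5,J3)}

Maximum matching (size 4):
  W1 → J4
  W3 → J2
  W4 → J1
  W5 → J3

Each worker is assigned to at most one job, and each job to at most one worker.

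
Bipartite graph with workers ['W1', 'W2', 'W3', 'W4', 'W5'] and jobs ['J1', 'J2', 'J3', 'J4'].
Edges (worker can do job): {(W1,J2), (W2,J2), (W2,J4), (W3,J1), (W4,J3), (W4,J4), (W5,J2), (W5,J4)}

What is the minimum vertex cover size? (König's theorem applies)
Minimum vertex cover size = 4

By König's theorem: in bipartite graphs,
min vertex cover = max matching = 4

Maximum matching has size 4, so minimum vertex cover also has size 4.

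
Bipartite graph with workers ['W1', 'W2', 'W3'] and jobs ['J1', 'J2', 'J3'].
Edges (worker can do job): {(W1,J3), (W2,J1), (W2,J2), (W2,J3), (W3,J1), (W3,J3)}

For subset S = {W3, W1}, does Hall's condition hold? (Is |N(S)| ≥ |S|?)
Yes: |N(S)| = 2, |S| = 2

Subset S = {W3, W1}
Neighbors N(S) = {J1, J3}

|N(S)| = 2, |S| = 2
Hall's condition: |N(S)| ≥ |S| is satisfied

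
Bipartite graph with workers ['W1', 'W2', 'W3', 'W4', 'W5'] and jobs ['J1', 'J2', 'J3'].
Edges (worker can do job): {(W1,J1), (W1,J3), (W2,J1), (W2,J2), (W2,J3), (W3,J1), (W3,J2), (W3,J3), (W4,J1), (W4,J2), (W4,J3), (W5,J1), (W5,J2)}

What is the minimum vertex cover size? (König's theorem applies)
Minimum vertex cover size = 3

By König's theorem: in bipartite graphs,
min vertex cover = max matching = 3

Maximum matching has size 3, so minimum vertex cover also has size 3.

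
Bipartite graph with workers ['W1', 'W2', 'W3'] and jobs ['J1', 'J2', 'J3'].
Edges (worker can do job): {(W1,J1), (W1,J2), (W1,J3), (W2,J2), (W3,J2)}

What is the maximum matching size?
Maximum matching size = 2

Maximum matching: {(W1,J3), (W3,J2)}
Size: 2

This assigns 2 workers to 2 distinct jobs.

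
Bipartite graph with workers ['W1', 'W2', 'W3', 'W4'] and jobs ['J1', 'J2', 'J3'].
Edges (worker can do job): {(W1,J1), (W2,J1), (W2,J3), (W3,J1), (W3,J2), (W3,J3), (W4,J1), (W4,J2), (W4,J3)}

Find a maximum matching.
Matching: {(W2,J3), (W3,J1), (W4,J2)}

Maximum matching (size 3):
  W2 → J3
  W3 → J1
  W4 → J2

Each worker is assigned to at most one job, and each job to at most one worker.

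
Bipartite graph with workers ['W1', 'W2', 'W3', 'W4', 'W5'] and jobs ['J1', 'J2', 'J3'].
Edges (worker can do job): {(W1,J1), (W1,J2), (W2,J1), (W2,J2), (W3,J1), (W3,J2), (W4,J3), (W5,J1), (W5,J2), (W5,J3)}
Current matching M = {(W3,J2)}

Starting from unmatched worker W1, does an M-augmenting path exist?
Yes: W1 → J1

An M-augmenting path alternates non-matching / matching edges, starting and ending at unmatched vertices.
Path: W1 → J1
(J1 is unmatched in M, so the path is augmenting.)
Flipping edges along this path would increase |M| from 1 to 2.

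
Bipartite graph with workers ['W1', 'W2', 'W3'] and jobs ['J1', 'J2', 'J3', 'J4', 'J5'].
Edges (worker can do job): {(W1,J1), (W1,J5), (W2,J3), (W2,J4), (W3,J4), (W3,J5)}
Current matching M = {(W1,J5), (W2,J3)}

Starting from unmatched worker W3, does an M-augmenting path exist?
Yes: W3 → J4

An M-augmenting path alternates non-matching / matching edges, starting and ending at unmatched vertices.
Path: W3 → J4
(J4 is unmatched in M, so the path is augmenting.)
Flipping edges along this path would increase |M| from 2 to 3.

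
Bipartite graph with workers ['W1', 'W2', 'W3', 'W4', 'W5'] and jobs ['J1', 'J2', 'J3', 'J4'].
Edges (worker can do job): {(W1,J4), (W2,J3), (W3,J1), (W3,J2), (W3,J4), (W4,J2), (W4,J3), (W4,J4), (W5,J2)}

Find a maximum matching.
Matching: {(W1,J4), (W3,J1), (W4,J3), (W5,J2)}

Maximum matching (size 4):
  W1 → J4
  W3 → J1
  W4 → J3
  W5 → J2

Each worker is assigned to at most one job, and each job to at most one worker.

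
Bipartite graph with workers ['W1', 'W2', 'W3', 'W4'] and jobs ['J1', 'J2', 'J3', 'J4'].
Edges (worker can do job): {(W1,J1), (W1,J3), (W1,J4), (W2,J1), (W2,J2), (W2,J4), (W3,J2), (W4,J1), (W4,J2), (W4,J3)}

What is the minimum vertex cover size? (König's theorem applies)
Minimum vertex cover size = 4

By König's theorem: in bipartite graphs,
min vertex cover = max matching = 4

Maximum matching has size 4, so minimum vertex cover also has size 4.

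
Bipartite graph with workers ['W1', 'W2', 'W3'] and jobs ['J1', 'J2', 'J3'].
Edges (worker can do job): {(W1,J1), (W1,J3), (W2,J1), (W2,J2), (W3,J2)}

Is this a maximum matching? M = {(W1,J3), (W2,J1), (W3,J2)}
Yes, size 3 is maximum

Proposed matching has size 3.
Maximum matching size for this graph: 3.

This is a maximum matching.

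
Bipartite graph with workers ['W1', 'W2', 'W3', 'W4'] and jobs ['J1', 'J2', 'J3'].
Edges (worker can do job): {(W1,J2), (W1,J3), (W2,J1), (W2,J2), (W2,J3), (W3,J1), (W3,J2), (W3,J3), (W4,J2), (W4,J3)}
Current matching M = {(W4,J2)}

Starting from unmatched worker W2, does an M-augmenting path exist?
Yes: W2 → J1

An M-augmenting path alternates non-matching / matching edges, starting and ending at unmatched vertices.
Path: W2 → J1
(J1 is unmatched in M, so the path is augmenting.)
Flipping edges along this path would increase |M| from 1 to 2.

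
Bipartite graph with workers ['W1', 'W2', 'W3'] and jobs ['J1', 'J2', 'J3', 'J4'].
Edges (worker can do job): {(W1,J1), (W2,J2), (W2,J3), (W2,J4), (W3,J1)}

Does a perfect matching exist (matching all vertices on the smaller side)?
No, maximum matching has size 2 < 3

Maximum matching has size 2, need 3 for perfect matching.
Unmatched workers: ['W1']
Unmatched jobs: ['J3', 'J2']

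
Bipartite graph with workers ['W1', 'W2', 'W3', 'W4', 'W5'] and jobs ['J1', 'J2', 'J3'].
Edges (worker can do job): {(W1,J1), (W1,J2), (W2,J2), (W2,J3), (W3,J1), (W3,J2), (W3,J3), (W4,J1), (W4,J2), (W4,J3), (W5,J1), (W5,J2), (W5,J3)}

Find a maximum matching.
Matching: {(W3,J3), (W4,J1), (W5,J2)}

Maximum matching (size 3):
  W3 → J3
  W4 → J1
  W5 → J2

Each worker is assigned to at most one job, and each job to at most one worker.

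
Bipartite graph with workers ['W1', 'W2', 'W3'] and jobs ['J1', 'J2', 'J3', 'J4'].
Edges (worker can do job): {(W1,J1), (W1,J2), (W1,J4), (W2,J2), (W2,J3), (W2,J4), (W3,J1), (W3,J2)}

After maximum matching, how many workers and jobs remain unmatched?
Unmatched: 0 workers, 1 jobs

Maximum matching size: 3
Workers: 3 total, 3 matched, 0 unmatched
Jobs: 4 total, 3 matched, 1 unmatched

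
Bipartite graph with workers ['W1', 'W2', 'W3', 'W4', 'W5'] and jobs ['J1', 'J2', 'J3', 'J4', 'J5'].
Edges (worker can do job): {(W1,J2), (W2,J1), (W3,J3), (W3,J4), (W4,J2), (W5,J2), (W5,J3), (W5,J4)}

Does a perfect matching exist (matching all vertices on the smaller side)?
No, maximum matching has size 4 < 5

Maximum matching has size 4, need 5 for perfect matching.
Unmatched workers: ['W1']
Unmatched jobs: ['J5']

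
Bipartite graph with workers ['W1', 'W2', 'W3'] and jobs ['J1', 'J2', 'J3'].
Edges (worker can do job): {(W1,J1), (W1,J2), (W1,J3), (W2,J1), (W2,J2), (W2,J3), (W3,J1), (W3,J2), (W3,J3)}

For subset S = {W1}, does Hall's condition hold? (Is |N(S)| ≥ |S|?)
Yes: |N(S)| = 3, |S| = 1

Subset S = {W1}
Neighbors N(S) = {J1, J2, J3}

|N(S)| = 3, |S| = 1
Hall's condition: |N(S)| ≥ |S| is satisfied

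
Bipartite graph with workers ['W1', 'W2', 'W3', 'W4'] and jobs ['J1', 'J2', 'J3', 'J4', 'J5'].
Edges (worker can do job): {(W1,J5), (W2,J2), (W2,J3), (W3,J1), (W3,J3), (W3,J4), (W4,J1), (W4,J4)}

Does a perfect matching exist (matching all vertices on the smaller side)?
Yes, perfect matching exists (size 4)

Perfect matching: {(W1,J5), (W2,J2), (W3,J3), (W4,J4)}
All 4 vertices on the smaller side are matched.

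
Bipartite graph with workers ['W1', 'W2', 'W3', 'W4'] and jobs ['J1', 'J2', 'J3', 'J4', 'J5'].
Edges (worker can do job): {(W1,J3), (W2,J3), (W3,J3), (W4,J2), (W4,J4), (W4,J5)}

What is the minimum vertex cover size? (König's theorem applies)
Minimum vertex cover size = 2

By König's theorem: in bipartite graphs,
min vertex cover = max matching = 2

Maximum matching has size 2, so minimum vertex cover also has size 2.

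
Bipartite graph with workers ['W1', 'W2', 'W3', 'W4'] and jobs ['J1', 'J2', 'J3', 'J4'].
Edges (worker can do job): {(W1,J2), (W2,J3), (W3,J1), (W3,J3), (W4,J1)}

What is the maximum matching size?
Maximum matching size = 3

Maximum matching: {(W1,J2), (W3,J3), (W4,J1)}
Size: 3

This assigns 3 workers to 3 distinct jobs.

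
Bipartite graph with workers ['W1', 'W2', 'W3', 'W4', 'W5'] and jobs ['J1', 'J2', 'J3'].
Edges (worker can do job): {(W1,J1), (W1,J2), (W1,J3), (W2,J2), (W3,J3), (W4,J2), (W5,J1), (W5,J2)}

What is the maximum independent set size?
Maximum independent set = 5

By König's theorem:
- Min vertex cover = Max matching = 3
- Max independent set = Total vertices - Min vertex cover
- Max independent set = 8 - 3 = 5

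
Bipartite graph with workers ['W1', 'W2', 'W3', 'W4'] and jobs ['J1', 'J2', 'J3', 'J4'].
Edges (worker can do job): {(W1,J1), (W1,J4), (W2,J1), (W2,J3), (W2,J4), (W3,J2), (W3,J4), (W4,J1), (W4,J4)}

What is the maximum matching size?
Maximum matching size = 4

Maximum matching: {(W1,J1), (W2,J3), (W3,J2), (W4,J4)}
Size: 4

This assigns 4 workers to 4 distinct jobs.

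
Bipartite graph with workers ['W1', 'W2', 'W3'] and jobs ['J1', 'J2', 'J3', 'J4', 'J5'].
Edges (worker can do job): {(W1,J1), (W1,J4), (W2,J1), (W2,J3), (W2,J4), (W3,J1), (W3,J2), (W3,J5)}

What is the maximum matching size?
Maximum matching size = 3

Maximum matching: {(W1,J4), (W2,J3), (W3,J1)}
Size: 3

This assigns 3 workers to 3 distinct jobs.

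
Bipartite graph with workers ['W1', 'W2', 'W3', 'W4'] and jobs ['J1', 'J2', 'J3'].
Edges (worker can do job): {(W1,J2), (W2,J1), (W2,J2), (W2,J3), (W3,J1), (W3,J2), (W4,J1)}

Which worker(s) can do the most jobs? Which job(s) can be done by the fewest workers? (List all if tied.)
Most versatile: W2 (3 jobs); Least covered: J3 (1 workers)

Worker degrees (jobs they can do): W1:1, W2:3, W3:2, W4:1
Job degrees (workers who can do it): J1:3, J2:3, J3:1

Maximum worker degree is 3, achieved by: W2
Minimum job degree is 1, achieved by: J3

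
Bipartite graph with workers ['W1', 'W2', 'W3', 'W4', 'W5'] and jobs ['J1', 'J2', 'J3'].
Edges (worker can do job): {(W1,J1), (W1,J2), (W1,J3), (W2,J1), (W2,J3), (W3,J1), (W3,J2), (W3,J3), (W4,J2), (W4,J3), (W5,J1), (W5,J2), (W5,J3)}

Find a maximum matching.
Matching: {(W1,J1), (W3,J3), (W5,J2)}

Maximum matching (size 3):
  W1 → J1
  W3 → J3
  W5 → J2

Each worker is assigned to at most one job, and each job to at most one worker.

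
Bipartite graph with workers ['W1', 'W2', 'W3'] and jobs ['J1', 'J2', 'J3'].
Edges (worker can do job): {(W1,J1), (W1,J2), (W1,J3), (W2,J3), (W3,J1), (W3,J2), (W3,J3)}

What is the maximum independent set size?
Maximum independent set = 3

By König's theorem:
- Min vertex cover = Max matching = 3
- Max independent set = Total vertices - Min vertex cover
- Max independent set = 6 - 3 = 3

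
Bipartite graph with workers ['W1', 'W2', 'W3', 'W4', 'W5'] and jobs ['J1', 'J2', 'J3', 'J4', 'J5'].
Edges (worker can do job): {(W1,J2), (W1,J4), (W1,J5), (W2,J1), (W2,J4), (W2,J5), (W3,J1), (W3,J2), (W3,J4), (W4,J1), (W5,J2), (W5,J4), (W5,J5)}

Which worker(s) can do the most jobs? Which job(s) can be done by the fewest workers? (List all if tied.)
Most versatile: W1, W2, W3, W5 (3 jobs); Least covered: J3 (0 workers)

Worker degrees (jobs they can do): W1:3, W2:3, W3:3, W4:1, W5:3
Job degrees (workers who can do it): J1:3, J2:3, J3:0, J4:4, J5:3

Maximum worker degree is 3, achieved by: W1, W2, W3, W5
Minimum job degree is 0, achieved by: J3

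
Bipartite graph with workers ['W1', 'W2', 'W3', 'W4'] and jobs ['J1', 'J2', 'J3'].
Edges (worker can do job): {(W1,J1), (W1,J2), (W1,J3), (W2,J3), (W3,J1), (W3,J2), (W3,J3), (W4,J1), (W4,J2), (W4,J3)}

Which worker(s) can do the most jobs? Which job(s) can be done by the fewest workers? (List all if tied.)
Most versatile: W1, W3, W4 (3 jobs); Least covered: J1, J2 (3 workers)

Worker degrees (jobs they can do): W1:3, W2:1, W3:3, W4:3
Job degrees (workers who can do it): J1:3, J2:3, J3:4

Maximum worker degree is 3, achieved by: W1, W3, W4
Minimum job degree is 3, achieved by: J1, J2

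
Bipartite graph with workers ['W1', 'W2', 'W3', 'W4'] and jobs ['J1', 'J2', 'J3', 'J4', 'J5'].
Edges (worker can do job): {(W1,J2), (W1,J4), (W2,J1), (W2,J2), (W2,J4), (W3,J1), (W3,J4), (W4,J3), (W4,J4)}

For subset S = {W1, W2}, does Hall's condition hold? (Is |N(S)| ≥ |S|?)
Yes: |N(S)| = 3, |S| = 2

Subset S = {W1, W2}
Neighbors N(S) = {J1, J2, J4}

|N(S)| = 3, |S| = 2
Hall's condition: |N(S)| ≥ |S| is satisfied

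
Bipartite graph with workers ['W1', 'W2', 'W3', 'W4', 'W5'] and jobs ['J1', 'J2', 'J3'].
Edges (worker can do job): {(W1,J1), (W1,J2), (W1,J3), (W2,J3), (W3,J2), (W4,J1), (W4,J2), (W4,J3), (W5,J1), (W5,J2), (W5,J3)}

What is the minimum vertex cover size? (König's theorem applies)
Minimum vertex cover size = 3

By König's theorem: in bipartite graphs,
min vertex cover = max matching = 3

Maximum matching has size 3, so minimum vertex cover also has size 3.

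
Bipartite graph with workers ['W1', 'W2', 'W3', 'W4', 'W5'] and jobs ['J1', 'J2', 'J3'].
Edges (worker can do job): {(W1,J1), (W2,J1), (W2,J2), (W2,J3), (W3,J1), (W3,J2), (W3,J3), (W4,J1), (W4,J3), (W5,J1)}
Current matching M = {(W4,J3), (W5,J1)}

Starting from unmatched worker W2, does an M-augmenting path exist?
Yes: W2 → J2

An M-augmenting path alternates non-matching / matching edges, starting and ending at unmatched vertices.
Path: W2 → J2
(J2 is unmatched in M, so the path is augmenting.)
Flipping edges along this path would increase |M| from 2 to 3.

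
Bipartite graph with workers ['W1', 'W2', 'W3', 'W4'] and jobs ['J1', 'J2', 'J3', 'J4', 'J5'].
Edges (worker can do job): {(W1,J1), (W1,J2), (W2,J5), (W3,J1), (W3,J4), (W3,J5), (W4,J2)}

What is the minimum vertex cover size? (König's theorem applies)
Minimum vertex cover size = 4

By König's theorem: in bipartite graphs,
min vertex cover = max matching = 4

Maximum matching has size 4, so minimum vertex cover also has size 4.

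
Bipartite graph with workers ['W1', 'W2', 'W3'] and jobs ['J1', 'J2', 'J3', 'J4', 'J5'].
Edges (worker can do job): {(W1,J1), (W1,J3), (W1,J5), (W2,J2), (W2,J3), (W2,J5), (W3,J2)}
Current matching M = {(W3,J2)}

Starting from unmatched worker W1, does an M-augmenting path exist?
Yes: W1 → J3

An M-augmenting path alternates non-matching / matching edges, starting and ending at unmatched vertices.
Path: W1 → J3
(J3 is unmatched in M, so the path is augmenting.)
Flipping edges along this path would increase |M| from 1 to 2.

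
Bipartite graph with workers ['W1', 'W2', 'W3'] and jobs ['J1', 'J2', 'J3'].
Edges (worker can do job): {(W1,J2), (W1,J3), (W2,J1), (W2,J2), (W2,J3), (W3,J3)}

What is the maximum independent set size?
Maximum independent set = 3

By König's theorem:
- Min vertex cover = Max matching = 3
- Max independent set = Total vertices - Min vertex cover
- Max independent set = 6 - 3 = 3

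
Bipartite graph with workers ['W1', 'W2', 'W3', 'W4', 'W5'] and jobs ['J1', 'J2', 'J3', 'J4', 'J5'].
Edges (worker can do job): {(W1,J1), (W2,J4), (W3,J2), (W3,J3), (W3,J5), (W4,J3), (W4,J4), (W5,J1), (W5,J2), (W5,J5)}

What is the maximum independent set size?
Maximum independent set = 5

By König's theorem:
- Min vertex cover = Max matching = 5
- Max independent set = Total vertices - Min vertex cover
- Max independent set = 10 - 5 = 5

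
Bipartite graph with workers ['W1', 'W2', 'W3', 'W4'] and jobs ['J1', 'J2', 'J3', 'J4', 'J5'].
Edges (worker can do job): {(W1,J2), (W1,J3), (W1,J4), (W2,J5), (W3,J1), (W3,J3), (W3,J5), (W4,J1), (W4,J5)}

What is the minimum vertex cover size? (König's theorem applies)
Minimum vertex cover size = 4

By König's theorem: in bipartite graphs,
min vertex cover = max matching = 4

Maximum matching has size 4, so minimum vertex cover also has size 4.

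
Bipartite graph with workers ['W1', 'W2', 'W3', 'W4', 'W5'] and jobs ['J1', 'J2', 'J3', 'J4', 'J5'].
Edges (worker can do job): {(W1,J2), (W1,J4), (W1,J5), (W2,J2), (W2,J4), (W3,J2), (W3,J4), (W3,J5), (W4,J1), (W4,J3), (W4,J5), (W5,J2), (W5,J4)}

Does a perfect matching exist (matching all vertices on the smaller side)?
No, maximum matching has size 4 < 5

Maximum matching has size 4, need 5 for perfect matching.
Unmatched workers: ['W2']
Unmatched jobs: ['J3']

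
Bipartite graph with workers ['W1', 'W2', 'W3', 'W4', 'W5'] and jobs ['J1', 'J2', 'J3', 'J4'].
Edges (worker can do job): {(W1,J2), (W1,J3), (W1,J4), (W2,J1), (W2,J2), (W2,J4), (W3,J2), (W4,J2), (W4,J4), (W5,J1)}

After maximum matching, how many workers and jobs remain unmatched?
Unmatched: 1 workers, 0 jobs

Maximum matching size: 4
Workers: 5 total, 4 matched, 1 unmatched
Jobs: 4 total, 4 matched, 0 unmatched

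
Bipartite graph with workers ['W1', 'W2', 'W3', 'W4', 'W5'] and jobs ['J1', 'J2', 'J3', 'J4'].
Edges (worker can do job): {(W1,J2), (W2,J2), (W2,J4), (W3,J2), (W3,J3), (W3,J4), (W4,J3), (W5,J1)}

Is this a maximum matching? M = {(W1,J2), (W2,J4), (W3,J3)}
No, size 3 is not maximum

Proposed matching has size 3.
Maximum matching size for this graph: 4.

This is NOT maximum - can be improved to size 4.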